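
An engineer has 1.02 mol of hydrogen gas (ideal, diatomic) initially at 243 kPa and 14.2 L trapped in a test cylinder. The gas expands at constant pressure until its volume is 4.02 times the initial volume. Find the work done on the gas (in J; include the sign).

T₁ = P₁V₁/(nR) = 243×14.2/(1.02×8.314) = 407 K.
Isobaric: P stays 243 kPa; V/T = const ⇒ T₂ = 1640 K, V₂ = 57.1 L.
W = PΔV = 243×(57.1−14.2) kPa·L = 10400 J.
Work done on the gas = −W_by = -10400 J.

-10400 J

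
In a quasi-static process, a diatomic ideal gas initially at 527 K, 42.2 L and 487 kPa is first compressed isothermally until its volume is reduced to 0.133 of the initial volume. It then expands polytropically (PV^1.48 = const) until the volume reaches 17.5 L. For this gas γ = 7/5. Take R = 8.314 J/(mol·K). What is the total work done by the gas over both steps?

n = P₁V₁/(RT₁) = 487×42.2/(8.314×527) = 4.69 mol.
Step 1 — Isothermal: T stays 527 K; PV = const ⇒ V₂ = 5.61 L, P₂ = 3660 kPa.
ΔU = 0 (ideal gas, T constant).
W = nRT ln(V₂/V₁) = 4.69×8.314×527×ln(0.133) = -41500 J.
Q = ΔU + W = -41500 J.
State after step 1: P = 3660 kPa, V = 5.61 L, T = 527 K.
Step 2 — Polytropic n=1.48: T₂ = T₁(V₁/V₂)^(n−1) = 527×(0.321)^0.48 = 305 K; P₂ = P₁(V₁/V₂)^n = 680 kPa.
W = (P₁V₁−P₂V₂)/(n−1) = (3660×5.61−680×17.5)/0.48 = 18000 J.
ΔU = nCvΔT = 4.69×20.8×(305−527) = -21600 J.
Q = ΔU + W = -3600 J.
Net over both steps: W = -23500 J, Q = -45100 J, ΔU = -21600 J.

-23500 J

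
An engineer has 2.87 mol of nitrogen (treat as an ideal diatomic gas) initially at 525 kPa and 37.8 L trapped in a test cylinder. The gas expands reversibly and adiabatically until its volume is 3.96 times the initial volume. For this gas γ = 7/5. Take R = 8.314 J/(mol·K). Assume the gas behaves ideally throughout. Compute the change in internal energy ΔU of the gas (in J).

-21000 J

T₁ = P₁V₁/(nR) = 525×37.8/(2.87×8.314) = 832 K.
Adiabatic: TV^(γ−1) = const ⇒ T₂ = 832×(0.253)^0.400 = 480 K; PV^γ = const ⇒ P₂ = 76.5 kPa.
For an ideal gas ΔU = nCvΔT with Cv = (5/2)R = 20.8 J/(mol·K).
ΔU = 2.87×20.8×(480−832) = -21000 J.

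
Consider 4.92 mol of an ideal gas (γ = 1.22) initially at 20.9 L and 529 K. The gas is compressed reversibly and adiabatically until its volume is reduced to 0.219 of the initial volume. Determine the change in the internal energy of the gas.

P₁ = nRT₁/V₁ = 4.92×8.314×529/20.9 = 1040 kPa.
Adiabatic: TV^(γ−1) = const ⇒ T₂ = 529×(4.57)^0.220 = 739 K; PV^γ = const ⇒ P₂ = 6600 kPa.
For an ideal gas ΔU = nCvΔT with Cv = R/(γ−1) = 37.8 J/(mol·K).
ΔU = 4.92×37.8×(739−529) = 39000 J.

39000 J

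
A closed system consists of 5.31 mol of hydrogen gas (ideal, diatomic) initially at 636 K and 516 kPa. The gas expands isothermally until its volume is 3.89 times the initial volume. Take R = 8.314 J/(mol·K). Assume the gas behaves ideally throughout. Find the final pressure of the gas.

133 kPa

V₁ = nRT₁/P₁ = 5.31×8.314×636/516 = 54.4 L.
Isothermal: T stays 636 K; PV = const ⇒ V₂ = 212 L, P₂ = 133 kPa.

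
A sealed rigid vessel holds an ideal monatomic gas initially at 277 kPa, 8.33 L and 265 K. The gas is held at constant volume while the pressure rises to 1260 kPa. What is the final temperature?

1210 K

Isochoric: V stays 8.33 L; P/T = const ⇒ T₂ = 1210 K, P₂ = 1260 kPa.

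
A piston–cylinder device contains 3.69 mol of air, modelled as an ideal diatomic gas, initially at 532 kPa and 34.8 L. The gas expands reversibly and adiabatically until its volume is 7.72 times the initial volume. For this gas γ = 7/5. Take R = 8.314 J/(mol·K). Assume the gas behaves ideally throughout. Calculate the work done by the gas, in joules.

T₁ = P₁V₁/(nR) = 532×34.8/(3.69×8.314) = 603 K.
Adiabatic: TV^(γ−1) = const ⇒ T₂ = 603×(0.130)^0.400 = 266 K; PV^γ = const ⇒ P₂ = 30.4 kPa.
ΔU = nCvΔT = 3.69×20.8×(266−603) = -25800 J.
Q = 0 for an adiabatic process, so W = −ΔU = 25800 J.

25800 J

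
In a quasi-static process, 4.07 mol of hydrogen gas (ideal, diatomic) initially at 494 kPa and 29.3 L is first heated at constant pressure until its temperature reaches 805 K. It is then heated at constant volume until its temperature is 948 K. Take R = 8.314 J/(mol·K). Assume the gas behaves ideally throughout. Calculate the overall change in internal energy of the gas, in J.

44000 J

T₁ = P₁V₁/(nR) = 494×29.3/(4.07×8.314) = 428 K.
Step 1 — Isobaric: P stays 494 kPa; V/T = const ⇒ T₂ = 805 K, V₂ = 55.1 L.
W = PΔV = 494×(55.1−29.3) kPa·L = 12800 J.
ΔU = nCvΔT = 4.07×20.8×(805−428) = 31900 J.
Q = ΔU + W = nCpΔT = 44700 J.
State after step 1: P = 494 kPa, V = 55.1 L, T = 805 K.
Step 2 — Isochoric: V stays 55.1 L; P/T = const ⇒ T₂ = 948 K, P₂ = 582 kPa.
W = 0 (no volume change).
ΔU = nCvΔT = 4.07×20.8×(948−805) = 12100 J.
Q = ΔU = 12100 J.
Net over both steps: W = 12800 J, Q = 56800 J, ΔU = 44000 J.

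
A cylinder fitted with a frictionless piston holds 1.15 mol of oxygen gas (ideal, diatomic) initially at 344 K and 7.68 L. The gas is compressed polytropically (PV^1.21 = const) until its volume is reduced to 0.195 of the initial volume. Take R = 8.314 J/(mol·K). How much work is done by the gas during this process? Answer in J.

-6410 J

P₁ = nRT₁/V₁ = 1.15×8.314×344/7.68 = 428 kPa.
Polytropic n=1.21: T₂ = T₁(V₁/V₂)^(n−1) = 344×(5.13)^0.21 = 485 K; P₂ = P₁(V₁/V₂)^n = 3100 kPa.
W = (P₁V₁−P₂V₂)/(n−1) = (428×7.68−3100×1.50)/0.21 = -6410 J.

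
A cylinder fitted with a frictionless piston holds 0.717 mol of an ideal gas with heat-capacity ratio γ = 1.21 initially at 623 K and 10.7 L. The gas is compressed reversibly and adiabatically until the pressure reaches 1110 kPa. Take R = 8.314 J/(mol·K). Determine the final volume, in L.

4.09 L

P₁ = nRT₁/V₁ = 0.717×8.314×623/10.7 = 347 kPa.
Adiabatic: T₂/T₁ = (P₂/P₁)^((γ−1)/γ) ⇒ T₂ = 623×(3.20)^0.174 = 762 K; V₂ = 4.09 L.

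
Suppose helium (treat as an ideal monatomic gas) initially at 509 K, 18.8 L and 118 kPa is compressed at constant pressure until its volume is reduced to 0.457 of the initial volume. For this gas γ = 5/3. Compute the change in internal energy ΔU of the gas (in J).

-1810 J

n = P₁V₁/(RT₁) = 118×18.8/(8.314×509) = 0.524 mol.
Isobaric: P stays 118 kPa; V/T = const ⇒ T₂ = 233 K, V₂ = 8.59 L.
For an ideal gas ΔU = nCvΔT with Cv = (3/2)R = 12.5 J/(mol·K).
ΔU = 0.524×12.5×(233−509) = -1810 J.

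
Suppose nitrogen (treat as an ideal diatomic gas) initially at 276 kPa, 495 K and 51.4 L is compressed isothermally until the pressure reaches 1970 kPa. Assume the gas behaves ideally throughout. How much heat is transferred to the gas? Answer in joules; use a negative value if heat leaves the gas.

-27900 J

n = P₁V₁/(RT₁) = 276×51.4/(8.314×495) = 3.45 mol.
Isothermal: T stays 495 K; PV = const ⇒ V₂ = 7.20 L, P₂ = 1970 kPa.
ΔU = 0 (ideal gas, T constant).
W = nRT ln(V₂/V₁) = 3.45×8.314×495×ln(0.140) = -27900 J.
Q = ΔU + W = -27900 J.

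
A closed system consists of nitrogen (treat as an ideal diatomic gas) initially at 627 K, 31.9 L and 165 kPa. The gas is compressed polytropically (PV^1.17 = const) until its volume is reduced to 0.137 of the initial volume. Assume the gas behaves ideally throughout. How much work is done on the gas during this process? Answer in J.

12400 J

n = P₁V₁/(RT₁) = 165×31.9/(8.314×627) = 1.01 mol.
Polytropic n=1.17: T₂ = T₁(V₁/V₂)^(n−1) = 627×(7.30)^0.17 = 879 K; P₂ = P₁(V₁/V₂)^n = 1690 kPa.
W = (P₁V₁−P₂V₂)/(n−1) = (165×31.9−1690×4.37)/0.17 = -12400 J.
Work done on the gas = −W_by = 12400 J.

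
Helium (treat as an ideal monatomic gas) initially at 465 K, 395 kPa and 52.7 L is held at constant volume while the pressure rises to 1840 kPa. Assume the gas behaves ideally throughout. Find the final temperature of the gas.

2170 K

Isochoric: V stays 52.7 L; P/T = const ⇒ T₂ = 2170 K, P₂ = 1840 kPa.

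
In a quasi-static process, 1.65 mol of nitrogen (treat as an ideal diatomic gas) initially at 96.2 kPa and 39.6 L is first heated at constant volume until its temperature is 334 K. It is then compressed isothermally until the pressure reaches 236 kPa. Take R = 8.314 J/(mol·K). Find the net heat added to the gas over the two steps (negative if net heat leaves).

T₁ = P₁V₁/(nR) = 96.2×39.6/(1.65×8.314) = 278 K.
Step 1 — Isochoric: V stays 39.6 L; P/T = const ⇒ T₂ = 334 K, P₂ = 116 kPa.
W = 0 (no volume change).
ΔU = nCvΔT = 1.65×20.8×(334−278) = 1930 J.
Q = ΔU = 1930 J.
State after step 1: P = 116 kPa, V = 39.6 L, T = 334 K.
Step 2 — Isothermal: T stays 334 K; PV = const ⇒ V₂ = 19.4 L, P₂ = 236 kPa.
ΔU = 0 (ideal gas, T constant).
W = nRT ln(V₂/V₁) = 1.65×8.314×334×ln(0.490) = -3270 J.
Q = ΔU + W = -3270 J.
Net over both steps: W = -3270 J, Q = -1340 J, ΔU = 1930 J.

-1340 J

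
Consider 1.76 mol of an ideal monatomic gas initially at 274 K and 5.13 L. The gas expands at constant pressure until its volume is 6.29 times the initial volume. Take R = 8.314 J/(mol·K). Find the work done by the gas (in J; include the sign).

21200 J

P₁ = nRT₁/V₁ = 1.76×8.314×274/5.13 = 782 kPa.
Isobaric: P stays 782 kPa; V/T = const ⇒ T₂ = 1720 K, V₂ = 32.3 L.
W = PΔV = 782×(32.3−5.13) kPa·L = 21200 J.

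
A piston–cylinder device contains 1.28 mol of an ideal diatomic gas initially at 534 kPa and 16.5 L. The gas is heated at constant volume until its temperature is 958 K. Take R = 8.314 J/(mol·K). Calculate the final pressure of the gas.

T₁ = P₁V₁/(nR) = 534×16.5/(1.28×8.314) = 828 K.
Isochoric: V stays 16.5 L; P/T = const ⇒ T₂ = 958 K, P₂ = 618 kPa.

618 kPa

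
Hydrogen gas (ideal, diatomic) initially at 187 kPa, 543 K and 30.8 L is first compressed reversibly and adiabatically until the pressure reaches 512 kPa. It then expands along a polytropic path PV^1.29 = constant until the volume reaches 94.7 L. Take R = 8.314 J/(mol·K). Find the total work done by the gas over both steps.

6160 J

n = P₁V₁/(RT₁) = 187×30.8/(8.314×543) = 1.28 mol.
Step 1 — Adiabatic: T₂/T₁ = (P₂/P₁)^((γ−1)/γ) ⇒ T₂ = 543×(2.74)^0.286 = 724 K; V₂ = 15.0 L.
ΔU = nCvΔT = 1.28×20.8×(724−543) = 4800 J.
Q = 0 for an adiabatic process, so W = −ΔU = -4800 J.
State after step 1: P = 512 kPa, V = 15.0 L, T = 724 K.
Step 2 — Polytropic n=1.29: T₂ = T₁(V₁/V₂)^(n−1) = 724×(0.158)^0.29 = 424 K; P₂ = P₁(V₁/V₂)^n = 47.5 kPa.
W = (P₁V₁−P₂V₂)/(n−1) = (512×15.0−47.5×94.7)/0.29 = 11000 J.
ΔU = nCvΔT = 1.28×20.8×(424−724) = -7950 J.
Q = ΔU + W = 3010 J.
Net over both steps: W = 6160 J, Q = 3010 J, ΔU = -3150 J.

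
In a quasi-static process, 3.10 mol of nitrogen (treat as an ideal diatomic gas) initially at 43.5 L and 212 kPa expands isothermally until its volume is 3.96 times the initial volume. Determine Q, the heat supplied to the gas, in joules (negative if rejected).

12700 J

T₁ = P₁V₁/(nR) = 212×43.5/(3.10×8.314) = 358 K.
Isothermal: T stays 358 K; PV = const ⇒ V₂ = 172 L, P₂ = 53.5 kPa.
ΔU = 0 (ideal gas, T constant).
W = nRT ln(V₂/V₁) = 3.10×8.314×358×ln(3.96) = 12700 J.
Q = ΔU + W = 12700 J.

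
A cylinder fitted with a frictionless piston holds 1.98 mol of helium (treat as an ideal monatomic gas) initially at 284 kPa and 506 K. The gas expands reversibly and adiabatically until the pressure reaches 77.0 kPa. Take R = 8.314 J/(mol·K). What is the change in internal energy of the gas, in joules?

-5080 J

V₁ = nRT₁/P₁ = 1.98×8.314×506/284 = 29.3 L.
Adiabatic: T₂/T₁ = (P₂/P₁)^((γ−1)/γ) ⇒ T₂ = 506×(0.271)^0.400 = 300 K; V₂ = 64.2 L.
For an ideal gas ΔU = nCvΔT with Cv = (3/2)R = 12.5 J/(mol·K).
ΔU = 1.98×12.5×(300−506) = -5080 J.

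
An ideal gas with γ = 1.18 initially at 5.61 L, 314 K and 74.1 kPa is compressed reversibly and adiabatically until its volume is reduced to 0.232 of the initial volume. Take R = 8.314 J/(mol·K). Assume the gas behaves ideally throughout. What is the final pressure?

Adiabatic: TV^(γ−1) = const ⇒ T₂ = 314×(4.31)^0.180 = 408 K; PV^γ = const ⇒ P₂ = 415 kPa.

415 kPa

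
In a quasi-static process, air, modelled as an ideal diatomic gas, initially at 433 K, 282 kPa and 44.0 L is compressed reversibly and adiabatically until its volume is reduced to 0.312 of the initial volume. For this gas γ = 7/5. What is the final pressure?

1440 kPa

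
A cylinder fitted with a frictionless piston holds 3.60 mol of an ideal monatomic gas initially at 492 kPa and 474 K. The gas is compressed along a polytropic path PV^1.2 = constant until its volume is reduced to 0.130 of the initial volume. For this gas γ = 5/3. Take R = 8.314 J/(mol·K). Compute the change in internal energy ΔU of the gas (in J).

10700 J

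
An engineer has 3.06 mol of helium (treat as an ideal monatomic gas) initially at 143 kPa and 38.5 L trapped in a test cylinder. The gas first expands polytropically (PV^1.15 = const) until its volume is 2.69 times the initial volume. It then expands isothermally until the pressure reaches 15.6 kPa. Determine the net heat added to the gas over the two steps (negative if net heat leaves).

9040 J

T₁ = P₁V₁/(nR) = 143×38.5/(3.06×8.314) = 216 K.
Step 1 — Polytropic n=1.15: T₂ = T₁(V₁/V₂)^(n−1) = 216×(0.372)^0.15 = 187 K; P₂ = P₁(V₁/V₂)^n = 45.8 kPa.
W = (P₁V₁−P₂V₂)/(n−1) = (143×38.5−45.8×104)/0.15 = 5060 J.
ΔU = nCvΔT = 3.06×12.5×(187−216) = -1140 J.
Q = ΔU + W = 3920 J.
State after step 1: P = 45.8 kPa, V = 104 L, T = 187 K.
Step 2 — Isothermal: T stays 187 K; PV = const ⇒ V₂ = 304 L, P₂ = 15.6 kPa.
ΔU = 0 (ideal gas, T constant).
W = nRT ln(V₂/V₁) = 3.06×8.314×187×ln(2.94) = 5110 J.
Q = ΔU + W = 5110 J.
Net over both steps: W = 10200 J, Q = 9040 J, ΔU = -1140 J.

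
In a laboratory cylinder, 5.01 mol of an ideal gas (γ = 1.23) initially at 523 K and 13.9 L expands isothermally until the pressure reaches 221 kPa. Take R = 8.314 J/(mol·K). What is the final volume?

P₁ = nRT₁/V₁ = 5.01×8.314×523/13.9 = 1570 kPa.
Isothermal: T stays 523 K; PV = const ⇒ V₂ = 98.6 L, P₂ = 221 kPa.

98.6 L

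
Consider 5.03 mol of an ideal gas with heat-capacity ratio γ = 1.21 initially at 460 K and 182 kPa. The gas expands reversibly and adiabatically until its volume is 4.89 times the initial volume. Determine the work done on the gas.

-26000 J

V₁ = nRT₁/P₁ = 5.03×8.314×460/182 = 106 L.
Adiabatic: TV^(γ−1) = const ⇒ T₂ = 460×(0.204)^0.210 = 330 K; PV^γ = const ⇒ P₂ = 26.7 kPa.
ΔU = nCvΔT = 5.03×39.6×(330−460) = -26000 J.
Q = 0 for an adiabatic process, so W = −ΔU = 26000 J.
Work done on the gas = −W_by = -26000 J.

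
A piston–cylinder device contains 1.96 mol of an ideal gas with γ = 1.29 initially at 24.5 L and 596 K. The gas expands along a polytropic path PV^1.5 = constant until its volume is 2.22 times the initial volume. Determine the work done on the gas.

P₁ = nRT₁/V₁ = 1.96×8.314×596/24.5 = 396 kPa.
Polytropic n=1.5: T₂ = T₁(V₁/V₂)^(n−1) = 596×(0.450)^0.50 = 400 K; P₂ = P₁(V₁/V₂)^n = 120 kPa.
W = (P₁V₁−P₂V₂)/(n−1) = (396×24.5−120×54.4)/0.50 = 6390 J.
Work done on the gas = −W_by = -6390 J.

-6390 J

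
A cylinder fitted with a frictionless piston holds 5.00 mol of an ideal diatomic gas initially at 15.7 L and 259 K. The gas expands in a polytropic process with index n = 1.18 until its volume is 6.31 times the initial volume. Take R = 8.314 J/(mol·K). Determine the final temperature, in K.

186 K

P₁ = nRT₁/V₁ = 5.00×8.314×259/15.7 = 686 kPa.
Polytropic n=1.18: T₂ = T₁(V₁/V₂)^(n−1) = 259×(0.158)^0.18 = 186 K; P₂ = P₁(V₁/V₂)^n = 78.0 kPa.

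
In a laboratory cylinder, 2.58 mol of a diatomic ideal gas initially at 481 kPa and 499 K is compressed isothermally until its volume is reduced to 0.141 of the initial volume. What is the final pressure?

V₁ = nRT₁/P₁ = 2.58×8.314×499/481 = 22.3 L.
Isothermal: T stays 499 K; PV = const ⇒ V₂ = 3.14 L, P₂ = 3410 kPa.

3410 kPa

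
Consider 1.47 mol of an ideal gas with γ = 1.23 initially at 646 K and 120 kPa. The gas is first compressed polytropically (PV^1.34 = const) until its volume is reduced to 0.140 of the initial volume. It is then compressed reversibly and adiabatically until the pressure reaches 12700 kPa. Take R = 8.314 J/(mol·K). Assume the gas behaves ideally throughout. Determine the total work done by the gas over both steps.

-53000 J

V₁ = nRT₁/P₁ = 1.47×8.314×646/120 = 65.8 L.
Step 1 — Polytropic n=1.34: T₂ = T₁(V₁/V₂)^(n−1) = 646×(7.14)^0.34 = 1260 K; P₂ = P₁(V₁/V₂)^n = 1670 kPa.
W = (P₁V₁−P₂V₂)/(n−1) = (120×65.8−1670×9.21)/0.34 = -22100 J.
ΔU = nCvΔT = 1.47×36.1×(1260−646) = 32700 J.
Q = ΔU + W = 10600 J.
State after step 1: P = 1670 kPa, V = 9.21 L, T = 1260 K.
Step 2 — Adiabatic: T₂/T₁ = (P₂/P₁)^((γ−1)/γ) ⇒ T₂ = 1260×(7.59)^0.187 = 1840 K; V₂ = 1.77 L.
ΔU = nCvΔT = 1.47×36.1×(1840−1260) = 30900 J.
Q = 0 for an adiabatic process, so W = −ΔU = -30900 J.
Net over both steps: W = -53000 J, Q = 10600 J, ΔU = 63500 J.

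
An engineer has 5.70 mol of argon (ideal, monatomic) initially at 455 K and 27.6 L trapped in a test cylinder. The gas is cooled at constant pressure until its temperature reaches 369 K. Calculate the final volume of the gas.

P₁ = nRT₁/V₁ = 5.70×8.314×455/27.6 = 781 kPa.
Isobaric: P stays 781 kPa; V/T = const ⇒ T₂ = 369 K, V₂ = 22.4 L.

22.4 L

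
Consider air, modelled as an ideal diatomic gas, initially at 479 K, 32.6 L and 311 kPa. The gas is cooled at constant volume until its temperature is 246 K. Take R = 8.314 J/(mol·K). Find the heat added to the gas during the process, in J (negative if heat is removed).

n = P₁V₁/(RT₁) = 311×32.6/(8.314×479) = 2.55 mol.
Isochoric: V stays 32.6 L; P/T = const ⇒ T₂ = 246 K, P₂ = 160 kPa.
W = 0 (no volume change).
ΔU = nCvΔT = 2.55×20.8×(246−479) = -12300 J.
Q = ΔU = -12300 J.

-12300 J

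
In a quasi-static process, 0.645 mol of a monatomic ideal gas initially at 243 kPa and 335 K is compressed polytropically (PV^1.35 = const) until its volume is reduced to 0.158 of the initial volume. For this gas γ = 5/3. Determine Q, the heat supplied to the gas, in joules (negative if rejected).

-2210 J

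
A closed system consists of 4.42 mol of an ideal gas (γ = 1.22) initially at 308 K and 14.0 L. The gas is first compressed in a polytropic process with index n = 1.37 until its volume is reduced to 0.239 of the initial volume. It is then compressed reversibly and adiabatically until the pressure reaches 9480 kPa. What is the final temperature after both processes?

P₁ = nRT₁/V₁ = 4.42×8.314×308/14.0 = 808 kPa.
Step 1 — Polytropic n=1.37: T₂ = T₁(V₁/V₂)^(n−1) = 308×(4.18)^0.37 = 523 K; P₂ = P₁(V₁/V₂)^n = 5740 kPa.
W = (P₁V₁−P₂V₂)/(n−1) = (808×14.0−5740×3.35)/0.37 = -21400 J.
ΔU = nCvΔT = 4.42×37.8×(523−308) = 35900 J.
Q = ΔU + W = 14600 J.
State after step 1: P = 5740 kPa, V = 3.35 L, T = 523 K.
Step 2 — Adiabatic: T₂/T₁ = (P₂/P₁)^((γ−1)/γ) ⇒ T₂ = 523×(1.65)^0.180 = 572 K; V₂ = 2.22 L.
ΔU = nCvΔT = 4.42×37.8×(572−523) = 8260 J.
Q = 0 for an adiabatic process, so W = −ΔU = -8260 J.
Net over both steps: W = -29600 J, Q = 14600 J, ΔU = 44200 J.

572 K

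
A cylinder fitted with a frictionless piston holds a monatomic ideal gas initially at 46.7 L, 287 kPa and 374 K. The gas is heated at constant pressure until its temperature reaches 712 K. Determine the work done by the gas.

12100 J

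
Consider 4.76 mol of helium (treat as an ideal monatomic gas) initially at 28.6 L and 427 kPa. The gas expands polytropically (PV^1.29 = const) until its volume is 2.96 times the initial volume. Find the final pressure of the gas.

T₁ = P₁V₁/(nR) = 427×28.6/(4.76×8.314) = 309 K.
Polytropic n=1.29: T₂ = T₁(V₁/V₂)^(n−1) = 309×(0.338)^0.29 = 225 K; P₂ = P₁(V₁/V₂)^n = 105 kPa.

105 kPa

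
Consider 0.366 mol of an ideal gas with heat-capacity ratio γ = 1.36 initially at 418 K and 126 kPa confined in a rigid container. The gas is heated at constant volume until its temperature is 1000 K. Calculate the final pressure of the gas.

301 kPa

V₁ = nRT₁/P₁ = 0.366×8.314×418/126 = 10.1 L.
Isochoric: V stays 10.1 L; P/T = const ⇒ T₂ = 1000 K, P₂ = 301 kPa.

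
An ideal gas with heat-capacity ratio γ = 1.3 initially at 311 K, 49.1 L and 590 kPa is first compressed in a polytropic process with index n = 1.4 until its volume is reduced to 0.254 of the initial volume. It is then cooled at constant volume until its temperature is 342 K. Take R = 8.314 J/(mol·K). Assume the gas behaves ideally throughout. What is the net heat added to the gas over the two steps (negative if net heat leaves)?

-43200 J

n = P₁V₁/(RT₁) = 590×49.1/(8.314×311) = 11.2 mol.
Step 1 — Polytropic n=1.4: T₂ = T₁(V₁/V₂)^(n−1) = 311×(3.94)^0.40 = 538 K; P₂ = P₁(V₁/V₂)^n = 4020 kPa.
W = (P₁V₁−P₂V₂)/(n−1) = (590×49.1−4020×12.5)/0.40 = -52900 J.
ΔU = nCvΔT = 11.2×27.7×(538−311) = 70500 J.
Q = ΔU + W = 17600 J.
State after step 1: P = 4020 kPa, V = 12.5 L, T = 538 K.
Step 2 — Isochoric: V stays 12.5 L; P/T = const ⇒ T₂ = 342 K, P₂ = 2550 kPa.
W = 0 (no volume change).
ΔU = nCvΔT = 11.2×27.7×(342−538) = -60900 J.
Q = ΔU = -60900 J.
Net over both steps: W = -52900 J, Q = -43200 J, ΔU = 9630 J.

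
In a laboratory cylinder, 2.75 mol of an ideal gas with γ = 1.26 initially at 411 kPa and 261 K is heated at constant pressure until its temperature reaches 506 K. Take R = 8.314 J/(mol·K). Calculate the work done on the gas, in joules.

-5600 J

V₁ = nRT₁/P₁ = 2.75×8.314×261/411 = 14.5 L.
Isobaric: P stays 411 kPa; V/T = const ⇒ T₂ = 506 K, V₂ = 28.1 L.
W = PΔV = 411×(28.1−14.5) kPa·L = 5600 J.
Work done on the gas = −W_by = -5600 J.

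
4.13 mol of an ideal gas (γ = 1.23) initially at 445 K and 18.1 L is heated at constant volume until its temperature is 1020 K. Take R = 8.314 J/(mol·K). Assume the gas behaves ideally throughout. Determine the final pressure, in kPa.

1940 kPa

P₁ = nRT₁/V₁ = 4.13×8.314×445/18.1 = 844 kPa.
Isochoric: V stays 18.1 L; P/T = const ⇒ T₂ = 1020 K, P₂ = 1940 kPa.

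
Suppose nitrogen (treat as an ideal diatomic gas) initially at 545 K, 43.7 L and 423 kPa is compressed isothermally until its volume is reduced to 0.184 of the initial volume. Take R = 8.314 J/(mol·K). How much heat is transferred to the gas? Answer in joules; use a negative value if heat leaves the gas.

-31300 J

n = P₁V₁/(RT₁) = 423×43.7/(8.314×545) = 4.08 mol.
Isothermal: T stays 545 K; PV = const ⇒ V₂ = 8.04 L, P₂ = 2300 kPa.
ΔU = 0 (ideal gas, T constant).
W = nRT ln(V₂/V₁) = 4.08×8.314×545×ln(0.184) = -31300 J.
Q = ΔU + W = -31300 J.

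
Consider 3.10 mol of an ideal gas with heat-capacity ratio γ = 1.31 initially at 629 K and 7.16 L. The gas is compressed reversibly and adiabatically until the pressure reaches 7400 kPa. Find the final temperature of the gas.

P₁ = nRT₁/V₁ = 3.10×8.314×629/7.16 = 2260 kPa.
Adiabatic: T₂/T₁ = (P₂/P₁)^((γ−1)/γ) ⇒ T₂ = 629×(3.27)^0.237 = 832 K; V₂ = 2.90 L.

832 K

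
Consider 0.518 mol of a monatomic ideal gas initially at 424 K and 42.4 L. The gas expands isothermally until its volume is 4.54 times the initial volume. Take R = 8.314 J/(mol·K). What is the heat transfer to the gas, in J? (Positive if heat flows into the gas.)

2760 J

P₁ = nRT₁/V₁ = 0.518×8.314×424/42.4 = 43.1 kPa.
Isothermal: T stays 424 K; PV = const ⇒ V₂ = 192 L, P₂ = 9.49 kPa.
ΔU = 0 (ideal gas, T constant).
W = nRT ln(V₂/V₁) = 0.518×8.314×424×ln(4.54) = 2760 J.
Q = ΔU + W = 2760 J.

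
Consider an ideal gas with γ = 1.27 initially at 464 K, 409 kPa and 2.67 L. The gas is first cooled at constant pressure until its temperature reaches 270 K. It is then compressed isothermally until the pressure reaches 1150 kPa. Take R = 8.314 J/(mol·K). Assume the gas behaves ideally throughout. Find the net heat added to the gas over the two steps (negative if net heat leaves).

-2800 J

n = P₁V₁/(RT₁) = 409×2.67/(8.314×464) = 0.283 mol.
Step 1 — Isobaric: P stays 409 kPa; V/T = const ⇒ T₂ = 270 K, V₂ = 1.55 L.
W = PΔV = 409×(1.55−2.67) kPa·L = -457 J.
ΔU = nCvΔT = 0.283×30.8×(270−464) = -1690 J.
Q = ΔU + W = nCpΔT = -2150 J.
State after step 1: P = 409 kPa, V = 1.55 L, T = 270 K.
Step 2 — Isothermal: T stays 270 K; PV = const ⇒ V₂ = 0.553 L, P₂ = 1150 kPa.
ΔU = 0 (ideal gas, T constant).
W = nRT ln(V₂/V₁) = 0.283×8.314×270×ln(0.356) = -657 J.
Q = ΔU + W = -657 J.
Net over both steps: W = -1110 J, Q = -2800 J, ΔU = -1690 J.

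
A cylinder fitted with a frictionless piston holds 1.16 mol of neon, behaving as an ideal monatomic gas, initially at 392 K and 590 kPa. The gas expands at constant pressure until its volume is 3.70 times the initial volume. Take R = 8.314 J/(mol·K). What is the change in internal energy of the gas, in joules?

15300 J

V₁ = nRT₁/P₁ = 1.16×8.314×392/590 = 6.41 L.
Isobaric: P stays 590 kPa; V/T = const ⇒ T₂ = 1450 K, V₂ = 23.7 L.
For an ideal gas ΔU = nCvΔT with Cv = (3/2)R = 12.5 J/(mol·K).
ΔU = 1.16×12.5×(1450−392) = 15300 J.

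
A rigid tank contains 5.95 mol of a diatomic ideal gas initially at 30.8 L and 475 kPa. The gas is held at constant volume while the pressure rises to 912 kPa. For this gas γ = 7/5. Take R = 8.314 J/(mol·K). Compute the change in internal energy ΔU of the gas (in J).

T₁ = P₁V₁/(nR) = 475×30.8/(5.95×8.314) = 296 K.
Isochoric: V stays 30.8 L; P/T = const ⇒ T₂ = 568 K, P₂ = 912 kPa.
For an ideal gas ΔU = nCvΔT with Cv = (5/2)R = 20.8 J/(mol·K).
ΔU = 5.95×20.8×(568−296) = 33600 J.

33600 J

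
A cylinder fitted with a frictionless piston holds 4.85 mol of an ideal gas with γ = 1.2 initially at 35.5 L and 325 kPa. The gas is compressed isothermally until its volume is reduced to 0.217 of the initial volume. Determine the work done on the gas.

T₁ = P₁V₁/(nR) = 325×35.5/(4.85×8.314) = 286 K.
Isothermal: T stays 286 K; PV = const ⇒ V₂ = 7.70 L, P₂ = 1500 kPa.
W = nRT ln(V₂/V₁) = 4.85×8.314×286×ln(0.217) = -17600 J.
Work done on the gas = −W_by = 17600 J.

17600 J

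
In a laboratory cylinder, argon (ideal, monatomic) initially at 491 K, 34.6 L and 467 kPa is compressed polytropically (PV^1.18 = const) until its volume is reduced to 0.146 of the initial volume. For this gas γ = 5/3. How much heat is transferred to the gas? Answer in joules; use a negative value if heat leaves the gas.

-27100 J

n = P₁V₁/(RT₁) = 467×34.6/(8.314×491) = 3.96 mol.
Polytropic n=1.18: T₂ = T₁(V₁/V₂)^(n−1) = 491×(6.85)^0.18 = 694 K; P₂ = P₁(V₁/V₂)^n = 4520 kPa.
W = (P₁V₁−P₂V₂)/(n−1) = (467×34.6−4520×5.05)/0.18 = -37200 J.
ΔU = nCvΔT = 3.96×12.5×(694−491) = 10000 J.
Q = ΔU + W = -27100 J.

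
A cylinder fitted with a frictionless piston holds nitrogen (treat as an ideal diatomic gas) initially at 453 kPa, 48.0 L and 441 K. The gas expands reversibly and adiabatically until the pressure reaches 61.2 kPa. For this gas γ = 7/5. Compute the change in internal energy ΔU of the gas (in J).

-23700 J

n = P₁V₁/(RT₁) = 453×48.0/(8.314×441) = 5.93 mol.
Adiabatic: T₂/T₁ = (P₂/P₁)^((γ−1)/γ) ⇒ T₂ = 441×(0.135)^0.286 = 249 K; V₂ = 201 L.
For an ideal gas ΔU = nCvΔT with Cv = (5/2)R = 20.8 J/(mol·K).
ΔU = 5.93×20.8×(249−441) = -23700 J.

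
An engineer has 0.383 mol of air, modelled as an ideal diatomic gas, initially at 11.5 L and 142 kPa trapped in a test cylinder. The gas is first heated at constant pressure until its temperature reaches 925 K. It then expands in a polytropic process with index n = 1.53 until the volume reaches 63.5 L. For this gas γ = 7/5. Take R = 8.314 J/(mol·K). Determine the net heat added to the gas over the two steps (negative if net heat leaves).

3790 J

T₁ = P₁V₁/(nR) = 142×11.5/(0.383×8.314) = 513 K.
Step 1 — Isobaric: P stays 142 kPa; V/T = const ⇒ T₂ = 925 K, V₂ = 20.7 L.
W = PΔV = 142×(20.7−11.5) kPa·L = 1310 J.
ΔU = nCvΔT = 0.383×20.8×(925−513) = 3280 J.
Q = ΔU + W = nCpΔT = 4590 J.
State after step 1: P = 142 kPa, V = 20.7 L, T = 925 K.
Step 2 — Polytropic n=1.53: T₂ = T₁(V₁/V₂)^(n−1) = 925×(0.327)^0.53 = 511 K; P₂ = P₁(V₁/V₂)^n = 25.6 kPa.
W = (P₁V₁−P₂V₂)/(n−1) = (142×20.7−25.6×63.5)/0.53 = 2490 J.
ΔU = nCvΔT = 0.383×20.8×(511−925) = -3290 J.
Q = ΔU + W = -808 J.
Net over both steps: W = 3800 J, Q = 3790 J, ΔU = -12.8 J.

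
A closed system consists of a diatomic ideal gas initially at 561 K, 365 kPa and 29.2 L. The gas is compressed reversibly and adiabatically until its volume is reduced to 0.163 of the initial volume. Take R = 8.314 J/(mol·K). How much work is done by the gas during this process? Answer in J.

-28400 J

n = P₁V₁/(RT₁) = 365×29.2/(8.314×561) = 2.29 mol.
Adiabatic: TV^(γ−1) = const ⇒ T₂ = 561×(6.13)^0.400 = 1160 K; PV^γ = const ⇒ P₂ = 4630 kPa.
ΔU = nCvΔT = 2.29×20.8×(1160−561) = 28400 J.
Q = 0 for an adiabatic process, so W = −ΔU = -28400 J.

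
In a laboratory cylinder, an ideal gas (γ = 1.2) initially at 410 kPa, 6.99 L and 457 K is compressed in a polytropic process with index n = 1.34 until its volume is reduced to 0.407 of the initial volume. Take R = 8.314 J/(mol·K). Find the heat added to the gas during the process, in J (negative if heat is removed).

2110 J

n = P₁V₁/(RT₁) = 410×6.99/(8.314×457) = 0.754 mol.
Polytropic n=1.34: T₂ = T₁(V₁/V₂)^(n−1) = 457×(2.46)^0.34 = 620 K; P₂ = P₁(V₁/V₂)^n = 1370 kPa.
W = (P₁V₁−P₂V₂)/(n−1) = (410×6.99−1370×2.84)/0.34 = -3010 J.
ΔU = nCvΔT = 0.754×41.6×(620−457) = 5120 J.
Q = ΔU + W = 2110 J.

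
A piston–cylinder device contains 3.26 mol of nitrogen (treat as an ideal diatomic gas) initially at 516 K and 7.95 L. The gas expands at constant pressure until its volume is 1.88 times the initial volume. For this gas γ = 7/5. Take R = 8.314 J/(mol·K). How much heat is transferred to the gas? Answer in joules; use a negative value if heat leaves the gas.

43100 J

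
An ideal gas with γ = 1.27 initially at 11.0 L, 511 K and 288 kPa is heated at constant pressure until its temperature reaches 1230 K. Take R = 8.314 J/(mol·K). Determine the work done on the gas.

-4460 J

n = P₁V₁/(RT₁) = 288×11.0/(8.314×511) = 0.746 mol.
Isobaric: P stays 288 kPa; V/T = const ⇒ T₂ = 1230 K, V₂ = 26.5 L.
W = PΔV = 288×(26.5−11.0) kPa·L = 4460 J.
Work done on the gas = −W_by = -4460 J.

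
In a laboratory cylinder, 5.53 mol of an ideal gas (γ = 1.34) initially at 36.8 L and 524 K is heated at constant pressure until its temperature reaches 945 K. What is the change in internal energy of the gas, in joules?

P₁ = nRT₁/V₁ = 5.53×8.314×524/36.8 = 655 kPa.
Isobaric: P stays 655 kPa; V/T = const ⇒ T₂ = 945 K, V₂ = 66.4 L.
For an ideal gas ΔU = nCvΔT with Cv = R/(γ−1) = 24.5 J/(mol·K).
ΔU = 5.53×24.5×(945−524) = 56900 J.

56900 J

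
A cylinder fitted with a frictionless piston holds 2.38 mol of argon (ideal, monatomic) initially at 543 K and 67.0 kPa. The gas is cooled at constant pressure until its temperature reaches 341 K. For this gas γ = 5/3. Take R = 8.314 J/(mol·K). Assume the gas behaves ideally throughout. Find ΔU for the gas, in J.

-6000 J

V₁ = nRT₁/P₁ = 2.38×8.314×543/67.0 = 160 L.
Isobaric: P stays 67.0 kPa; V/T = const ⇒ T₂ = 341 K, V₂ = 101 L.
For an ideal gas ΔU = nCvΔT with Cv = (3/2)R = 12.5 J/(mol·K).
ΔU = 2.38×12.5×(341−543) = -6000 J.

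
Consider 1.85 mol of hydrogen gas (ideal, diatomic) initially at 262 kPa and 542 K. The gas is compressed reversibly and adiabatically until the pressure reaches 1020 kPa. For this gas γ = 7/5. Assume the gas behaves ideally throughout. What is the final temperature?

V₁ = nRT₁/P₁ = 1.85×8.314×542/262 = 31.8 L.
Adiabatic: T₂/T₁ = (P₂/P₁)^((γ−1)/γ) ⇒ T₂ = 542×(3.89)^0.286 = 799 K; V₂ = 12.1 L.

799 K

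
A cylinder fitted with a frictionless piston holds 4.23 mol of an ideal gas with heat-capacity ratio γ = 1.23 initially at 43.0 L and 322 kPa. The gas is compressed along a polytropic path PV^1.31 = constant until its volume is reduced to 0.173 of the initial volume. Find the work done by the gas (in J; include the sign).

T₁ = P₁V₁/(nR) = 322×43.0/(4.23×8.314) = 394 K.
Polytropic n=1.31: T₂ = T₁(V₁/V₂)^(n−1) = 394×(5.78)^0.31 = 678 K; P₂ = P₁(V₁/V₂)^n = 3210 kPa.
W = (P₁V₁−P₂V₂)/(n−1) = (322×43.0−3210×7.44)/0.31 = -32300 J.

-32300 J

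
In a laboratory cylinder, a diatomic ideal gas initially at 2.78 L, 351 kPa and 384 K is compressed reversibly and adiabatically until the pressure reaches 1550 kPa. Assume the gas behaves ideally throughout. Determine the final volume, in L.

Adiabatic: T₂/T₁ = (P₂/P₁)^((γ−1)/γ) ⇒ T₂ = 384×(4.42)^0.286 = 587 K; V₂ = 0.962 L.

0.962 L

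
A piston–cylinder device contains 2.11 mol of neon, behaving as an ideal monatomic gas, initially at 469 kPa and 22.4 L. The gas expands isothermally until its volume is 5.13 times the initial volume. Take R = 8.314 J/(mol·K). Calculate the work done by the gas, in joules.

17200 J

T₁ = P₁V₁/(nR) = 469×22.4/(2.11×8.314) = 599 K.
Isothermal: T stays 599 K; PV = const ⇒ V₂ = 115 L, P₂ = 91.4 kPa.
W = nRT ln(V₂/V₁) = 2.11×8.314×599×ln(5.13) = 17200 J.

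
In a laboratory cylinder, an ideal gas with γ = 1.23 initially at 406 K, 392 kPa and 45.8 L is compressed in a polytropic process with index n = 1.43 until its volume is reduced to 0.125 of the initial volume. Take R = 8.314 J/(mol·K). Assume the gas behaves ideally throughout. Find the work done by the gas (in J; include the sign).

n = P₁V₁/(RT₁) = 392×45.8/(8.314×406) = 5.32 mol.
Polytropic n=1.43: T₂ = T₁(V₁/V₂)^(n−1) = 406×(8.00)^0.43 = 993 K; P₂ = P₁(V₁/V₂)^n = 7670 kPa.
W = (P₁V₁−P₂V₂)/(n−1) = (392×45.8−7670×5.72)/0.43 = -60300 J.

-60300 J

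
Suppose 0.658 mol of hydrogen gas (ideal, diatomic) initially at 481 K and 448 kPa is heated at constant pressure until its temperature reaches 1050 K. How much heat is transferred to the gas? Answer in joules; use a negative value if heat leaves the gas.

10900 J

V₁ = nRT₁/P₁ = 0.658×8.314×481/448 = 5.87 L.
Isobaric: P stays 448 kPa; V/T = const ⇒ T₂ = 1050 K, V₂ = 12.8 L.
W = PΔV = 448×(12.8−5.87) kPa·L = 3110 J.
ΔU = nCvΔT = 0.658×20.8×(1050−481) = 7780 J.
Q = ΔU + W = nCpΔT = 10900 J.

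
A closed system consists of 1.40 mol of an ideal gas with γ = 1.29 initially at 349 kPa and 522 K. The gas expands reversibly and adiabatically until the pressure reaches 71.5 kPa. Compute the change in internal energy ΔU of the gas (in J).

-6280 J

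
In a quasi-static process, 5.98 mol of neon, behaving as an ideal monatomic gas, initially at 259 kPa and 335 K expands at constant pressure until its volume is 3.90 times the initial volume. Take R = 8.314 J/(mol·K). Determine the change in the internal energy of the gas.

V₁ = nRT₁/P₁ = 5.98×8.314×335/259 = 64.3 L.
Isobaric: P stays 259 kPa; V/T = const ⇒ T₂ = 1310 K, V₂ = 251 L.
For an ideal gas ΔU = nCvΔT with Cv = (3/2)R = 12.5 J/(mol·K).
ΔU = 5.98×12.5×(1310−335) = 72500 J.

72500 J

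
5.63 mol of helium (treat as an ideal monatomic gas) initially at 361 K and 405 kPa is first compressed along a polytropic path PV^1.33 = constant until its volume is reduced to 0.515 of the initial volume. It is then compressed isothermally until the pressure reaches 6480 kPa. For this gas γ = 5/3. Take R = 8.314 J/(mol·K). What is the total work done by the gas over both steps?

-52300 J

V₁ = nRT₁/P₁ = 5.63×8.314×361/405 = 41.7 L.
Step 1 — Polytropic n=1.33: T₂ = T₁(V₁/V₂)^(n−1) = 361×(1.94)^0.33 = 449 K; P₂ = P₁(V₁/V₂)^n = 979 kPa.
W = (P₁V₁−P₂V₂)/(n−1) = (405×41.7−979×21.5)/0.33 = -12500 J.
ΔU = nCvΔT = 5.63×12.5×(449−361) = 6210 J.
Q = ΔU + W = -6330 J.
State after step 1: P = 979 kPa, V = 21.5 L, T = 449 K.
Step 2 — Isothermal: T stays 449 K; PV = const ⇒ V₂ = 3.25 L, P₂ = 6480 kPa.
ΔU = 0 (ideal gas, T constant).
W = nRT ln(V₂/V₁) = 5.63×8.314×449×ln(0.151) = -39800 J.
Q = ΔU + W = -39800 J.
Net over both steps: W = -52300 J, Q = -46100 J, ΔU = 6210 J.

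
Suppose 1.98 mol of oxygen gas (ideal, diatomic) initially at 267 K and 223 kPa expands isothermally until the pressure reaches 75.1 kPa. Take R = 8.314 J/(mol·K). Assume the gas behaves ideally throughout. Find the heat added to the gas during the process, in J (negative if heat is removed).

V₁ = nRT₁/P₁ = 1.98×8.314×267/223 = 19.7 L.
Isothermal: T stays 267 K; PV = const ⇒ V₂ = 58.5 L, P₂ = 75.1 kPa.
ΔU = 0 (ideal gas, T constant).
W = nRT ln(V₂/V₁) = 1.98×8.314×267×ln(2.97) = 4780 J.
Q = ΔU + W = 4780 J.

4780 J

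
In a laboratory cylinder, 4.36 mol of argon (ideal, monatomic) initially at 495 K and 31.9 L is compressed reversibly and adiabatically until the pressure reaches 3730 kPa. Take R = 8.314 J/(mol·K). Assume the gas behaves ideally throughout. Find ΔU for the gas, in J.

P₁ = nRT₁/V₁ = 4.36×8.314×495/31.9 = 562 kPa.
Adiabatic: T₂/T₁ = (P₂/P₁)^((γ−1)/γ) ⇒ T₂ = 495×(6.63)^0.400 = 1050 K; V₂ = 10.3 L.
For an ideal gas ΔU = nCvΔT with Cv = (3/2)R = 12.5 J/(mol·K).
ΔU = 4.36×12.5×(1050−495) = 30400 J.

30400 J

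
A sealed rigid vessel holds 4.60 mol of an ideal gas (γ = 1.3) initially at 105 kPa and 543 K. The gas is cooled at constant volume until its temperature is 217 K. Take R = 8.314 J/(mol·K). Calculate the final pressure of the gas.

V₁ = nRT₁/P₁ = 4.60×8.314×543/105 = 198 L.
Isochoric: V stays 198 L; P/T = const ⇒ T₂ = 217 K, P₂ = 42.0 kPa.

42.0 kPa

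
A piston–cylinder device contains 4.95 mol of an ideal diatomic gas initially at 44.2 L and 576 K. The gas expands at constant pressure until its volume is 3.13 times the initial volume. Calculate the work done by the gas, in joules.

P₁ = nRT₁/V₁ = 4.95×8.314×576/44.2 = 536 kPa.
Isobaric: P stays 536 kPa; V/T = const ⇒ T₂ = 1800 K, V₂ = 138 L.
W = PΔV = 536×(138−44.2) kPa·L = 50500 J.

50500 J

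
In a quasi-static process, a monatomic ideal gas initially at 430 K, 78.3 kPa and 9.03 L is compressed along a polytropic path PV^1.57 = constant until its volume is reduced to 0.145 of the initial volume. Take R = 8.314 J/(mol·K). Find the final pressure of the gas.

1620 kPa

Polytropic n=1.57: T₂ = T₁(V₁/V₂)^(n−1) = 430×(6.90)^0.57 = 1290 K; P₂ = P₁(V₁/V₂)^n = 1620 kPa.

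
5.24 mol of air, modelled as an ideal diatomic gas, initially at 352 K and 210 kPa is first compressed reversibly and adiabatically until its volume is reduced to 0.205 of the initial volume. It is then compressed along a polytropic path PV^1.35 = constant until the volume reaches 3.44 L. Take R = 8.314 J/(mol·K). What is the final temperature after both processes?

1110 K

V₁ = nRT₁/P₁ = 5.24×8.314×352/210 = 73.0 L.
Step 1 — Adiabatic: TV^(γ−1) = const ⇒ T₂ = 352×(4.88)^0.400 = 664 K; PV^γ = const ⇒ P₂ = 1930 kPa.
ΔU = nCvΔT = 5.24×20.8×(664−352) = 33900 J.
Q = 0 for an adiabatic process, so W = −ΔU = -33900 J.
State after step 1: P = 1930 kPa, V = 15.0 L, T = 664 K.
Step 2 — Polytropic n=1.35: T₂ = T₁(V₁/V₂)^(n−1) = 664×(4.35)^0.35 = 1110 K; P₂ = P₁(V₁/V₂)^n = 14100 kPa.
W = (P₁V₁−P₂V₂)/(n−1) = (1930×15.0−14100×3.44)/0.35 = -55600 J.
ΔU = nCvΔT = 5.24×20.8×(1110−664) = 48600 J.
Q = ΔU + W = -6950 J.
Net over both steps: W = -89500 J, Q = -6950 J, ΔU = 82600 J.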